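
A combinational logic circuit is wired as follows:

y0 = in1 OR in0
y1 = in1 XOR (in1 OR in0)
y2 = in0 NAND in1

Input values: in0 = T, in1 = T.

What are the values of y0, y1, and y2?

y0 = T OR T = T
y1 = T XOR (T OR T) = F
y2 = T NAND T = F

y0 = T  y1 = F  y2 = F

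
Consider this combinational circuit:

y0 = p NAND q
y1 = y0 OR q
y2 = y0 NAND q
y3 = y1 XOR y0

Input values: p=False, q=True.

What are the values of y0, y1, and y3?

y0 = p NAND q = False NAND True = True
y1 = y0 OR q = True OR True = True
y3 = y1 XOR y0 = True XOR True = False

y0 = True  y1 = True  y3 = False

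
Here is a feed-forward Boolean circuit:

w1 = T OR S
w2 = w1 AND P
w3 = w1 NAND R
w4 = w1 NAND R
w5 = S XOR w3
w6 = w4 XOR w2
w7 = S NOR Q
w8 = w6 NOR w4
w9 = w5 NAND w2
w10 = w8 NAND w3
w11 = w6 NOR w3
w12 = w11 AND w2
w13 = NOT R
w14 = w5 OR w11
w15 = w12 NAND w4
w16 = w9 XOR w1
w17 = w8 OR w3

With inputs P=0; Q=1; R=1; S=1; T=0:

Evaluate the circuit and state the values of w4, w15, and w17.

w4 = 0; w15 = 1; w17 = 1

w1 = T OR S = 0 OR 1 = 1
w2 = w1 AND P = 1 AND 0 = 0
w3 = w1 NAND R = 1 NAND 1 = 0
w4 = w1 NAND R = 1 NAND 1 = 0
w6 = w4 XOR w2 = 0 XOR 0 = 0
w8 = w6 NOR w4 = 0 NOR 0 = 1
w11 = w6 NOR w3 = 0 NOR 0 = 1
w12 = w11 AND w2 = 1 AND 0 = 0
w15 = w12 NAND w4 = 0 NAND 0 = 1
w17 = w8 OR w3 = 1 OR 0 = 1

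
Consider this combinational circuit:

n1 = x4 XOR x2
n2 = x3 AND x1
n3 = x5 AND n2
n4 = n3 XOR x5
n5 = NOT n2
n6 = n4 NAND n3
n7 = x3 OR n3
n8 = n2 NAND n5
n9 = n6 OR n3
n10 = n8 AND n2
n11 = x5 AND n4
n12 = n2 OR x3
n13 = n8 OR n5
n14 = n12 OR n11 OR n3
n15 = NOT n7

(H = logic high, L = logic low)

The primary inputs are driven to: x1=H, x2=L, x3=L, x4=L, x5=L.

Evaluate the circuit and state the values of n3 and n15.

n2 = x3 AND x1 = L AND H = L
n3 = x5 AND n2 = L AND L = L
n7 = x3 OR n3 = L OR L = L
n15 = NOT n7 = NOT L = H

n3 = L; n15 = H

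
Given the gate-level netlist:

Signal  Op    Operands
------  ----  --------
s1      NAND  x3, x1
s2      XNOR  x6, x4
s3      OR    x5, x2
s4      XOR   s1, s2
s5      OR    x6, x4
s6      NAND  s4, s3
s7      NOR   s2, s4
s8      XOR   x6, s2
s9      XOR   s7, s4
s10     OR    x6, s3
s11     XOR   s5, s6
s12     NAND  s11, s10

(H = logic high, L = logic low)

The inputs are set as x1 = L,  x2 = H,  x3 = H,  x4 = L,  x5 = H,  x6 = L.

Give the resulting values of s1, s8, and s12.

s1 = x3 NAND x1 = H NAND L = H
s2 = x6 XNOR x4 = L XNOR L = H
s3 = x5 OR x2 = H OR H = H
s4 = s1 XOR s2 = H XOR H = L
s5 = x6 OR x4 = L OR L = L
s6 = s4 NAND s3 = L NAND H = H
s8 = x6 XOR s2 = L XOR H = H
s10 = x6 OR s3 = L OR H = H
s11 = s5 XOR s6 = L XOR H = H
s12 = s11 NAND s10 = H NAND H = L

s1 = H; s8 = H; s12 = L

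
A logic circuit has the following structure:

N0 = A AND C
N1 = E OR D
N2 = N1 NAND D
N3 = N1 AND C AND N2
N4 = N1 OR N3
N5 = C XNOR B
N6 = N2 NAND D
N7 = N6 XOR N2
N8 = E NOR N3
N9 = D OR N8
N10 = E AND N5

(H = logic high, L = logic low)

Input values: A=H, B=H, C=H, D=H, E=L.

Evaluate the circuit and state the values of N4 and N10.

N4 = H; N10 = L

N1 = E OR D = L OR H = H
N2 = N1 NAND D = H NAND H = L
N3 = N1 AND C AND N2 = H AND H AND L = L
N4 = N1 OR N3 = H OR L = H
N5 = C XNOR B = H XNOR H = H
N10 = E AND N5 = L AND H = L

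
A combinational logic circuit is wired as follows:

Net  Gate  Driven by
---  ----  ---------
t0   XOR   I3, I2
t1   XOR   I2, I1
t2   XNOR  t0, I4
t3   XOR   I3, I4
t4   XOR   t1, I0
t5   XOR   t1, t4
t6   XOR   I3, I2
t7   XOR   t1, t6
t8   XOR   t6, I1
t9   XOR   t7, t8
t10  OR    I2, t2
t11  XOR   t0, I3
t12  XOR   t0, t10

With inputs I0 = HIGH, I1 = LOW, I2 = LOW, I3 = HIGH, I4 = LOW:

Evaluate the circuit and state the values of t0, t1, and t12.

t0 = I3 XOR I2 = HIGH XOR LOW = HIGH
t1 = I2 XOR I1 = LOW XOR LOW = LOW
t2 = t0 XNOR I4 = HIGH XNOR LOW = LOW
t10 = I2 OR t2 = LOW OR LOW = LOW
t12 = t0 XOR t10 = HIGH XOR LOW = HIGH

t0 = HIGH  t1 = LOW  t12 = HIGH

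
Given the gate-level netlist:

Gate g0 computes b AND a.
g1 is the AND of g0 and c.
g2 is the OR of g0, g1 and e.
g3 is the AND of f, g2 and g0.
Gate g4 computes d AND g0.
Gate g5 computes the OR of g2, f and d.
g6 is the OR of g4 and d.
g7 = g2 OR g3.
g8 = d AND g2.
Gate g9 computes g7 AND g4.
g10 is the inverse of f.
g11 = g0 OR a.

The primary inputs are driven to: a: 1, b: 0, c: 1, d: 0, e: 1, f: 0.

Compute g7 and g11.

g7 = 1, g11 = 1

g0 = b AND a = 0 AND 1 = 0
g1 = g0 AND c = 0 AND 1 = 0
g2 = g0 OR g1 OR e = 0 OR 0 OR 1 = 1
g3 = f AND g2 AND g0 = 0 AND 1 AND 0 = 0
g7 = g2 OR g3 = 1 OR 0 = 1
g11 = g0 OR a = 0 OR 1 = 1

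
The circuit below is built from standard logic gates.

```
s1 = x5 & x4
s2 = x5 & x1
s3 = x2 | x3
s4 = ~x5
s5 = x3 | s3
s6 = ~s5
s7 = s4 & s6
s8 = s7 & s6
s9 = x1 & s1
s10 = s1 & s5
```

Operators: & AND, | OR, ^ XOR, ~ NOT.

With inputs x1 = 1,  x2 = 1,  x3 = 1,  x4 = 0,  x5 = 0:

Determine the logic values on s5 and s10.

s5 = 1  s10 = 0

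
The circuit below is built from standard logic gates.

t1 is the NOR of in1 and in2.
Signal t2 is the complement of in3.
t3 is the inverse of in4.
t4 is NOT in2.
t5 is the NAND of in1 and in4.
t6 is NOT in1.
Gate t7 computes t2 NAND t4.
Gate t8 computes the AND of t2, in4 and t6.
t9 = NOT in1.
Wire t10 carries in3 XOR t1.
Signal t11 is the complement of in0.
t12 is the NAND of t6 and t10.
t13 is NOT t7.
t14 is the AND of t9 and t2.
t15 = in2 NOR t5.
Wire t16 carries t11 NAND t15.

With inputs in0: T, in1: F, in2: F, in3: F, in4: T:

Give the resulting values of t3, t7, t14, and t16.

t2 = NOT in3 = NOT F = T
t3 = NOT in4 = NOT T = F
t4 = NOT in2 = NOT F = T
t5 = in1 NAND in4 = F NAND T = T
t7 = t2 NAND t4 = T NAND T = F
t9 = NOT in1 = NOT F = T
t11 = NOT in0 = NOT T = F
t14 = t9 AND t2 = T AND T = T
t15 = in2 NOR t5 = F NOR T = F
t16 = t11 NAND t15 = F NAND F = T

t3 = F  t7 = F  t14 = T  t16 = T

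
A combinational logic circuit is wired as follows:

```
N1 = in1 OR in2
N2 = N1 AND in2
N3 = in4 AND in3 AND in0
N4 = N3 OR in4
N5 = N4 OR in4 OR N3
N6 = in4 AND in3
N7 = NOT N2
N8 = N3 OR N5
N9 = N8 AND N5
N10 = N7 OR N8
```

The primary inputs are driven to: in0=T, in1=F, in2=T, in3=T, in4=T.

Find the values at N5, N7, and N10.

N5 = T, N7 = F, N10 = T

N1 = in1 OR in2 = F OR T = T
N2 = N1 AND in2 = T AND T = T
N3 = in4 AND in3 AND in0 = T AND T AND T = T
N4 = N3 OR in4 = T OR T = T
N5 = N4 OR in4 OR N3 = T OR T OR T = T
N7 = NOT N2 = NOT T = F
N8 = N3 OR N5 = T OR T = T
N10 = N7 OR N8 = F OR T = T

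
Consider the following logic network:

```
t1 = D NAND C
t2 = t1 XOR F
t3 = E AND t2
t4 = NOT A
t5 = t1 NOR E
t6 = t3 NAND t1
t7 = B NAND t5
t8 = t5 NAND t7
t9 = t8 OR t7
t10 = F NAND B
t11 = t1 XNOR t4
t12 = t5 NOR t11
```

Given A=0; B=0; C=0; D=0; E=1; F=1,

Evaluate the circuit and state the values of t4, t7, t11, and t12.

t1 = D NAND C = 0 NAND 0 = 1
t4 = NOT A = NOT 0 = 1
t5 = t1 NOR E = 1 NOR 1 = 0
t7 = B NAND t5 = 0 NAND 0 = 1
t11 = t1 XNOR t4 = 1 XNOR 1 = 1
t12 = t5 NOR t11 = 0 NOR 1 = 0

t4 = 1, t7 = 1, t11 = 1, t12 = 0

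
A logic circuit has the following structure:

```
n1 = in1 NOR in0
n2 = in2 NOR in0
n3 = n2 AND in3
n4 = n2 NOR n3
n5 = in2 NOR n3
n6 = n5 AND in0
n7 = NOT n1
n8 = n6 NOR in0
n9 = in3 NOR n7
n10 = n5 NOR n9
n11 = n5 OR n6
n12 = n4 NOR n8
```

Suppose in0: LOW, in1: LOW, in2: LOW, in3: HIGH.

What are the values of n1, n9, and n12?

n1 = in1 NOR in0 = LOW NOR LOW = HIGH
n2 = in2 NOR in0 = LOW NOR LOW = HIGH
n3 = n2 AND in3 = HIGH AND HIGH = HIGH
n4 = n2 NOR n3 = HIGH NOR HIGH = LOW
n5 = in2 NOR n3 = LOW NOR HIGH = LOW
n6 = n5 AND in0 = LOW AND LOW = LOW
n7 = NOT n1 = NOT HIGH = LOW
n8 = n6 NOR in0 = LOW NOR LOW = HIGH
n9 = in3 NOR n7 = HIGH NOR LOW = LOW
n12 = n4 NOR n8 = LOW NOR HIGH = LOW

n1 = HIGH  n9 = LOW  n12 = LOW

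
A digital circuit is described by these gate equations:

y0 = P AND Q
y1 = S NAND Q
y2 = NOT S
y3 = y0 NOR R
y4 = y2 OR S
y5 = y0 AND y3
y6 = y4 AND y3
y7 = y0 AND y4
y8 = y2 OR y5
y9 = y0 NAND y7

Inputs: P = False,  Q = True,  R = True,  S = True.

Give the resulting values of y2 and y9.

y2 = False, y9 = True

y0 = P AND Q = False AND True = False
y2 = NOT S = NOT True = False
y4 = y2 OR S = False OR True = True
y7 = y0 AND y4 = False AND True = False
y9 = y0 NAND y7 = False NAND False = True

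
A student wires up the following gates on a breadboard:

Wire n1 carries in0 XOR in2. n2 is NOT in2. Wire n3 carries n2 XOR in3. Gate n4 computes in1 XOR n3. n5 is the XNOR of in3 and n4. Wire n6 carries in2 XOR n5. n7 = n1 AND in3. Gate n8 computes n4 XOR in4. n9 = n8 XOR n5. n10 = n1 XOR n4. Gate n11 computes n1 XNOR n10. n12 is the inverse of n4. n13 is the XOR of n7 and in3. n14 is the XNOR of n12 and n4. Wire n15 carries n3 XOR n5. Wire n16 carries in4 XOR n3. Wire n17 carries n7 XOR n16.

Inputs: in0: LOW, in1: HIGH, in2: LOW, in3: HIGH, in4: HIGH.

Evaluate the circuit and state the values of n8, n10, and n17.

n8 = LOW, n10 = HIGH, n17 = HIGH

n1 = in0 XOR in2 = LOW XOR LOW = LOW
n2 = NOT in2 = NOT LOW = HIGH
n3 = n2 XOR in3 = HIGH XOR HIGH = LOW
n4 = in1 XOR n3 = HIGH XOR LOW = HIGH
n7 = n1 AND in3 = LOW AND HIGH = LOW
n8 = n4 XOR in4 = HIGH XOR HIGH = LOW
n10 = n1 XOR n4 = LOW XOR HIGH = HIGH
n16 = in4 XOR n3 = HIGH XOR LOW = HIGH
n17 = n7 XOR n16 = LOW XOR HIGH = HIGH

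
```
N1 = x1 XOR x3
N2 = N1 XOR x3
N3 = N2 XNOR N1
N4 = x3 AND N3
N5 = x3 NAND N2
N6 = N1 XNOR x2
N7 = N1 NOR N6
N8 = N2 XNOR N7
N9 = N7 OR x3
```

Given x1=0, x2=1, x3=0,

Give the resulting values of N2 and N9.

N1 = x1 XOR x3 = 0 XOR 0 = 0
N2 = N1 XOR x3 = 0 XOR 0 = 0
N6 = N1 XNOR x2 = 0 XNOR 1 = 0
N7 = N1 NOR N6 = 0 NOR 0 = 1
N9 = N7 OR x3 = 1 OR 0 = 1

N2 = 0  N9 = 1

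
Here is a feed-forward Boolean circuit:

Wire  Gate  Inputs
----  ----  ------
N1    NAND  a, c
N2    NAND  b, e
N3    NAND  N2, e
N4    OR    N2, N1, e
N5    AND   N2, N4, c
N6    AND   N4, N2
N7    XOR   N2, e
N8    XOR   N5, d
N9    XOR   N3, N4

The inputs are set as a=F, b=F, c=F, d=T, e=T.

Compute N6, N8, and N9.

N6 = T  N8 = T  N9 = T

N1 = a NAND c = F NAND F = T
N2 = b NAND e = F NAND T = T
N3 = N2 NAND e = T NAND T = F
N4 = N2 OR N1 OR e = T OR T OR T = T
N5 = N2 AND N4 AND c = T AND T AND F = F
N6 = N4 AND N2 = T AND T = T
N8 = N5 XOR d = F XOR T = T
N9 = N3 XOR N4 = F XOR T = T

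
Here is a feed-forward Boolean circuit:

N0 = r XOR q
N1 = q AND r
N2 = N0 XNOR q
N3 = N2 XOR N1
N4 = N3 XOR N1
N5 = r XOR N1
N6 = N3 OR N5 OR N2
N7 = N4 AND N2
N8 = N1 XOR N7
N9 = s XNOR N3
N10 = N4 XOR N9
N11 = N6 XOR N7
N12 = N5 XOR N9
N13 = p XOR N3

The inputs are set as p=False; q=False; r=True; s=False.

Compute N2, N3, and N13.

N2 = False, N3 = False, N13 = False

N0 = r XOR q = True XOR False = True
N1 = q AND r = False AND True = False
N2 = N0 XNOR q = True XNOR False = False
N3 = N2 XOR N1 = False XOR False = False
N13 = p XOR N3 = False XOR False = False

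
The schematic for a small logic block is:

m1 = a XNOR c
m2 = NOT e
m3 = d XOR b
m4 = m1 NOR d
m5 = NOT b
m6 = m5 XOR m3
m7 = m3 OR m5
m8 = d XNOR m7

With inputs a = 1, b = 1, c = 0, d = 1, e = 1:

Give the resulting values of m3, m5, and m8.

m3 = 0; m5 = 0; m8 = 0

m3 = d XOR b = 1 XOR 1 = 0
m5 = NOT b = NOT 1 = 0
m7 = m3 OR m5 = 0 OR 0 = 0
m8 = d XNOR m7 = 1 XNOR 0 = 0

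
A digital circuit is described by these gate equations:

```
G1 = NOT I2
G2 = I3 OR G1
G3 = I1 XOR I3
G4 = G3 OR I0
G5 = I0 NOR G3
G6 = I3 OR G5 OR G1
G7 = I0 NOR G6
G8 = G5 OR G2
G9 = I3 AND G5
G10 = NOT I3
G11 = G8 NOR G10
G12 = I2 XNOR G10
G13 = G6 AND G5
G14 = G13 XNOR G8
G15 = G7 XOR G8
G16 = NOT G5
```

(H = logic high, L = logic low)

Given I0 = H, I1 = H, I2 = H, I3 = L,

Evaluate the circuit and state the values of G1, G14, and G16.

G1 = NOT I2 = NOT H = L
G2 = I3 OR G1 = L OR L = L
G3 = I1 XOR I3 = H XOR L = H
G5 = I0 NOR G3 = H NOR H = L
G6 = I3 OR G5 OR G1 = L OR L OR L = L
G8 = G5 OR G2 = L OR L = L
G13 = G6 AND G5 = L AND L = L
G14 = G13 XNOR G8 = L XNOR L = H
G16 = NOT G5 = NOT L = H

G1 = L; G14 = H; G16 = H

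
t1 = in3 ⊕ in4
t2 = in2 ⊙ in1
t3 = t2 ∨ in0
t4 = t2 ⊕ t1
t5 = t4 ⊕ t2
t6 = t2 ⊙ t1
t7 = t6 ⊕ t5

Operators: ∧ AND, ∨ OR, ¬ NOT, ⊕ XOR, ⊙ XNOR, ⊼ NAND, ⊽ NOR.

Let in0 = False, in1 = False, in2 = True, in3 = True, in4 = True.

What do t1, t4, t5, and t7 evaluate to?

t1 = in3 XOR in4 = True XOR True = False
t2 = in2 XNOR in1 = True XNOR False = False
t4 = t2 XOR t1 = False XOR False = False
t5 = t4 XOR t2 = False XOR False = False
t6 = t2 XNOR t1 = False XNOR False = True
t7 = t6 XOR t5 = True XOR False = True

t1 = False  t4 = False  t5 = False  t7 = True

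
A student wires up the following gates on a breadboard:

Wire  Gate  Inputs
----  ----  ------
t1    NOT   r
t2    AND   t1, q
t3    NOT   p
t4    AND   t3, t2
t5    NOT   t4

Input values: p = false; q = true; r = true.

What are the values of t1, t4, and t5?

t1 = NOT r = NOT true = false
t2 = t1 AND q = false AND true = false
t3 = NOT p = NOT false = true
t4 = t3 AND t2 = true AND false = false
t5 = NOT t4 = NOT false = true

t1 = false  t4 = false  t5 = true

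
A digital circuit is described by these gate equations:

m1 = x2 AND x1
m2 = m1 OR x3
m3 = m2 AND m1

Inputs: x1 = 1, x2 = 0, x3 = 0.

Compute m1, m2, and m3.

m1 = 0, m2 = 0, m3 = 0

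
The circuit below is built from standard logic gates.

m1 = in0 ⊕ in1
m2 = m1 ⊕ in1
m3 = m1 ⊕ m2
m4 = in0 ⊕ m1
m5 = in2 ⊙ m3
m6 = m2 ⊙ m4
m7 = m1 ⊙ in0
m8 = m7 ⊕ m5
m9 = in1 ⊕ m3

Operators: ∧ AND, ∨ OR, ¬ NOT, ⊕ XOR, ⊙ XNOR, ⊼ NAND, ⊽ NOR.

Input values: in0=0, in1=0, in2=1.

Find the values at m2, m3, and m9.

m2 = 0; m3 = 0; m9 = 0

m1 = in0 XOR in1 = 0 XOR 0 = 0
m2 = m1 XOR in1 = 0 XOR 0 = 0
m3 = m1 XOR m2 = 0 XOR 0 = 0
m9 = in1 XOR m3 = 0 XOR 0 = 0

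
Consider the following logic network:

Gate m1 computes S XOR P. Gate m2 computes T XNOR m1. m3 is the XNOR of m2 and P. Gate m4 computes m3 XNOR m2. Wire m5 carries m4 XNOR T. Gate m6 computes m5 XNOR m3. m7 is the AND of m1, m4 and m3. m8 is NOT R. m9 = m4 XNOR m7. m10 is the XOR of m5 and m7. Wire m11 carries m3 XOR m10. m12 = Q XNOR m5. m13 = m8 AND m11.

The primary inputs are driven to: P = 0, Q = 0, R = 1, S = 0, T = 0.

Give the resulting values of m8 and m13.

m1 = S XOR P = 0 XOR 0 = 0
m2 = T XNOR m1 = 0 XNOR 0 = 1
m3 = m2 XNOR P = 1 XNOR 0 = 0
m4 = m3 XNOR m2 = 0 XNOR 1 = 0
m5 = m4 XNOR T = 0 XNOR 0 = 1
m7 = m1 AND m4 AND m3 = 0 AND 0 AND 0 = 0
m8 = NOT R = NOT 1 = 0
m10 = m5 XOR m7 = 1 XOR 0 = 1
m11 = m3 XOR m10 = 0 XOR 1 = 1
m13 = m8 AND m11 = 0 AND 1 = 0

m8 = 0, m13 = 0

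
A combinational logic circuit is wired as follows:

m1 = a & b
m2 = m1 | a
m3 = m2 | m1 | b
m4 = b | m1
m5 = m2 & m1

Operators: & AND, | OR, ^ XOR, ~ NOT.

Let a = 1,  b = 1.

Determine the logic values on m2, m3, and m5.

m1 = a AND b = 1 AND 1 = 1
m2 = m1 OR a = 1 OR 1 = 1
m3 = m2 OR m1 OR b = 1 OR 1 OR 1 = 1
m5 = m2 AND m1 = 1 AND 1 = 1

m2 = 1, m3 = 1, m5 = 1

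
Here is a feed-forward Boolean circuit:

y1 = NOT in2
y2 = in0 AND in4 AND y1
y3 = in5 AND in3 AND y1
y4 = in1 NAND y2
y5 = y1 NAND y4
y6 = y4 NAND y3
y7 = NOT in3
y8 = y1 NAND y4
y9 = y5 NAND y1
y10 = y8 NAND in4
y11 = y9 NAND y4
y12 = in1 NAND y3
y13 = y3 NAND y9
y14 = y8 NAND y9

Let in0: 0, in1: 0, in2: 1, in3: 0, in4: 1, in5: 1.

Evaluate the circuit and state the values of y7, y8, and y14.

y7 = 1  y8 = 1  y14 = 0

y1 = NOT in2 = NOT 1 = 0
y2 = in0 AND in4 AND y1 = 0 AND 1 AND 0 = 0
y4 = in1 NAND y2 = 0 NAND 0 = 1
y5 = y1 NAND y4 = 0 NAND 1 = 1
y7 = NOT in3 = NOT 0 = 1
y8 = y1 NAND y4 = 0 NAND 1 = 1
y9 = y5 NAND y1 = 1 NAND 0 = 1
y14 = y8 NAND y9 = 1 NAND 1 = 0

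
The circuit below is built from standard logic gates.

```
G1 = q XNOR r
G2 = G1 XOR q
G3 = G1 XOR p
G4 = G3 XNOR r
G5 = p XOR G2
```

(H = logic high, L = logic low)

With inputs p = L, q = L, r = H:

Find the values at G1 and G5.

G1 = q XNOR r = L XNOR H = L
G2 = G1 XOR q = L XOR L = L
G5 = p XOR G2 = L XOR L = L

G1 = L, G5 = L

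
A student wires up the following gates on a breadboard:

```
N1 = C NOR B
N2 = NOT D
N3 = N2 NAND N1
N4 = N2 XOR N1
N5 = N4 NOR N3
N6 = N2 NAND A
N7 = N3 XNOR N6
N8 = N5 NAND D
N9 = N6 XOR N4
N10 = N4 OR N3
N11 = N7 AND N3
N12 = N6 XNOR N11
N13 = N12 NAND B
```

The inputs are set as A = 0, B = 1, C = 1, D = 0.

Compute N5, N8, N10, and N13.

N5 = 0; N8 = 1; N10 = 1; N13 = 0

N1 = C NOR B = 1 NOR 1 = 0
N2 = NOT D = NOT 0 = 1
N3 = N2 NAND N1 = 1 NAND 0 = 1
N4 = N2 XOR N1 = 1 XOR 0 = 1
N5 = N4 NOR N3 = 1 NOR 1 = 0
N6 = N2 NAND A = 1 NAND 0 = 1
N7 = N3 XNOR N6 = 1 XNOR 1 = 1
N8 = N5 NAND D = 0 NAND 0 = 1
N10 = N4 OR N3 = 1 OR 1 = 1
N11 = N7 AND N3 = 1 AND 1 = 1
N12 = N6 XNOR N11 = 1 XNOR 1 = 1
N13 = N12 NAND B = 1 NAND 1 = 0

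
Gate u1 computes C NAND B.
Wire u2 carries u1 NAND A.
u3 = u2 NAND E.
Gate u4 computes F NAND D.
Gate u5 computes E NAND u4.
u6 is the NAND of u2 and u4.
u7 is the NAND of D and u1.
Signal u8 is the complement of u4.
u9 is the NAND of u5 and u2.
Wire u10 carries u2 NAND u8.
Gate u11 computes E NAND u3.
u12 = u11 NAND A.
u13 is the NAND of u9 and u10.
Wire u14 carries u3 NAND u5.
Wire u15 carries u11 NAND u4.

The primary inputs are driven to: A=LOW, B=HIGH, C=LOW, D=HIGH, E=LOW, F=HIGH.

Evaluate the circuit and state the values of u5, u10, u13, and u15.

u5 = HIGH  u10 = LOW  u13 = HIGH  u15 = HIGH

u1 = C NAND B = LOW NAND HIGH = HIGH
u2 = u1 NAND A = HIGH NAND LOW = HIGH
u3 = u2 NAND E = HIGH NAND LOW = HIGH
u4 = F NAND D = HIGH NAND HIGH = LOW
u5 = E NAND u4 = LOW NAND LOW = HIGH
u8 = NOT u4 = NOT LOW = HIGH
u9 = u5 NAND u2 = HIGH NAND HIGH = LOW
u10 = u2 NAND u8 = HIGH NAND HIGH = LOW
u11 = E NAND u3 = LOW NAND HIGH = HIGH
u13 = u9 NAND u10 = LOW NAND LOW = HIGH
u15 = u11 NAND u4 = HIGH NAND LOW = HIGH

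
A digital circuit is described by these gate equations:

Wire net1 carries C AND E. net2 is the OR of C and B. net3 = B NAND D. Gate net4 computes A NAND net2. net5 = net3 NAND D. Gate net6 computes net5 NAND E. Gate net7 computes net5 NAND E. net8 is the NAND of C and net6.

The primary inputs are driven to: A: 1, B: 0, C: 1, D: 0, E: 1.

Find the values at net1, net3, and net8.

net1 = C AND E = 1 AND 1 = 1
net3 = B NAND D = 0 NAND 0 = 1
net5 = net3 NAND D = 1 NAND 0 = 1
net6 = net5 NAND E = 1 NAND 1 = 0
net8 = C NAND net6 = 1 NAND 0 = 1

net1 = 1, net3 = 1, net8 = 1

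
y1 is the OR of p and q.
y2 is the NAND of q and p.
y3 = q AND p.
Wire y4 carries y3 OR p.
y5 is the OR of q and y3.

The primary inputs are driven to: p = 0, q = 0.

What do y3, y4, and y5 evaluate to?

y3 = q AND p = 0 AND 0 = 0
y4 = y3 OR p = 0 OR 0 = 0
y5 = q OR y3 = 0 OR 0 = 0

y3 = 0, y4 = 0, y5 = 0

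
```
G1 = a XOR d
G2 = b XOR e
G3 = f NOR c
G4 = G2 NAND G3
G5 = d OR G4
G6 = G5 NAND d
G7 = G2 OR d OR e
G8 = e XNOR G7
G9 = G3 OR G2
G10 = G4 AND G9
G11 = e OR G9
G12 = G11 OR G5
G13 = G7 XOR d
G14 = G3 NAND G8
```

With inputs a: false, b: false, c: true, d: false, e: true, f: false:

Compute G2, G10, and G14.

G2 = b XOR e = false XOR true = true
G3 = f NOR c = false NOR true = false
G4 = G2 NAND G3 = true NAND false = true
G7 = G2 OR d OR e = true OR false OR true = true
G8 = e XNOR G7 = true XNOR true = true
G9 = G3 OR G2 = false OR true = true
G10 = G4 AND G9 = true AND true = true
G14 = G3 NAND G8 = false NAND true = true

G2 = true, G10 = true, G14 = true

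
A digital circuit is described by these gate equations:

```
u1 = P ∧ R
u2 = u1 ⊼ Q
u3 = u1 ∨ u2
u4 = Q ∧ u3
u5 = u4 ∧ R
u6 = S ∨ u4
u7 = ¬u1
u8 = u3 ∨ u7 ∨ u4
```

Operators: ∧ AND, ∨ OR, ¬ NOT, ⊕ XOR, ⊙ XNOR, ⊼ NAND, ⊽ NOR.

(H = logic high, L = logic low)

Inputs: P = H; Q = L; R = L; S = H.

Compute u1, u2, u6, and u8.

u1 = L, u2 = H, u6 = H, u8 = H

u1 = P AND R = H AND L = L
u2 = u1 NAND Q = L NAND L = H
u3 = u1 OR u2 = L OR H = H
u4 = Q AND u3 = L AND H = L
u6 = S OR u4 = H OR L = H
u7 = NOT u1 = NOT L = H
u8 = u3 OR u7 OR u4 = H OR H OR L = H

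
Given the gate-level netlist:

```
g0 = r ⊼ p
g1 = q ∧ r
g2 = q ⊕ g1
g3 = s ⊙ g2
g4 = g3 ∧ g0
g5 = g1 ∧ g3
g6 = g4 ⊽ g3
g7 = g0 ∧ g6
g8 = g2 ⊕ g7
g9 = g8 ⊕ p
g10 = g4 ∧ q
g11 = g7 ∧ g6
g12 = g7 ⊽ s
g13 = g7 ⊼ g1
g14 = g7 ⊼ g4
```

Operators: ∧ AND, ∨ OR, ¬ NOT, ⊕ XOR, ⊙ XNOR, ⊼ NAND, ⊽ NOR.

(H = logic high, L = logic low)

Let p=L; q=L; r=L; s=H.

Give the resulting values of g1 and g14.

g0 = r NAND p = L NAND L = H
g1 = q AND r = L AND L = L
g2 = q XOR g1 = L XOR L = L
g3 = s XNOR g2 = H XNOR L = L
g4 = g3 AND g0 = L AND H = L
g6 = g4 NOR g3 = L NOR L = H
g7 = g0 AND g6 = H AND H = H
g14 = g7 NAND g4 = H NAND L = H

g1 = L, g14 = H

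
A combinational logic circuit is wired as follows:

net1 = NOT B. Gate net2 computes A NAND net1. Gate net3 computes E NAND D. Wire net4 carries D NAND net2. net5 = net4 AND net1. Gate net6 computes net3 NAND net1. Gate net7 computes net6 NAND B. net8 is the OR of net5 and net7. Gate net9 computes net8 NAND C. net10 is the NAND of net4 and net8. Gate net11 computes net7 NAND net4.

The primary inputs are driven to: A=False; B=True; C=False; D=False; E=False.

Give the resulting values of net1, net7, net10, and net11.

net1 = NOT B = NOT True = False
net2 = A NAND net1 = False NAND False = True
net3 = E NAND D = False NAND False = True
net4 = D NAND net2 = False NAND True = True
net5 = net4 AND net1 = True AND False = False
net6 = net3 NAND net1 = True NAND False = True
net7 = net6 NAND B = True NAND True = False
net8 = net5 OR net7 = False OR False = False
net10 = net4 NAND net8 = True NAND False = True
net11 = net7 NAND net4 = False NAND True = True

net1 = False, net7 = False, net10 = True, net11 = True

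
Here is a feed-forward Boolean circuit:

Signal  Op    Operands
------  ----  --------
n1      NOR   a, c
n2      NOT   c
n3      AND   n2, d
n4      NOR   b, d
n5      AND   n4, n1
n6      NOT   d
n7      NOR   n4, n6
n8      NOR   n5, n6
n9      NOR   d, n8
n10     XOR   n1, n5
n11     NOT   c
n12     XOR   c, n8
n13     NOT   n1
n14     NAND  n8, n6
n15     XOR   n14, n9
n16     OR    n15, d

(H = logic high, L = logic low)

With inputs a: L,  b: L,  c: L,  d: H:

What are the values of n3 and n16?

n3 = H, n16 = H

n1 = a NOR c = L NOR L = H
n2 = NOT c = NOT L = H
n3 = n2 AND d = H AND H = H
n4 = b NOR d = L NOR H = L
n5 = n4 AND n1 = L AND H = L
n6 = NOT d = NOT H = L
n8 = n5 NOR n6 = L NOR L = H
n9 = d NOR n8 = H NOR H = L
n14 = n8 NAND n6 = H NAND L = H
n15 = n14 XOR n9 = H XOR L = H
n16 = n15 OR d = H OR H = H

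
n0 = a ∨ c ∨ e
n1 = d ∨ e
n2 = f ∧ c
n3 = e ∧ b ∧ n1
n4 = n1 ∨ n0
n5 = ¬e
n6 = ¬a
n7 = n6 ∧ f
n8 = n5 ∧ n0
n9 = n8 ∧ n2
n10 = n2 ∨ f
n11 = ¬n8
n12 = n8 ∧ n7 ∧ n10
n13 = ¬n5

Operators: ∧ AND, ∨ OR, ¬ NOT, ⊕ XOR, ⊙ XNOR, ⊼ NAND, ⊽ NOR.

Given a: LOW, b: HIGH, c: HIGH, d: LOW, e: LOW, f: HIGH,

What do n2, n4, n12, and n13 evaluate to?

n0 = a OR c OR e = LOW OR HIGH OR LOW = HIGH
n1 = d OR e = LOW OR LOW = LOW
n2 = f AND c = HIGH AND HIGH = HIGH
n4 = n1 OR n0 = LOW OR HIGH = HIGH
n5 = NOT e = NOT LOW = HIGH
n6 = NOT a = NOT LOW = HIGH
n7 = n6 AND f = HIGH AND HIGH = HIGH
n8 = n5 AND n0 = HIGH AND HIGH = HIGH
n10 = n2 OR f = HIGH OR HIGH = HIGH
n12 = n8 AND n7 AND n10 = HIGH AND HIGH AND HIGH = HIGH
n13 = NOT n5 = NOT HIGH = LOW

n2 = HIGH; n4 = HIGH; n12 = HIGH; n13 = LOW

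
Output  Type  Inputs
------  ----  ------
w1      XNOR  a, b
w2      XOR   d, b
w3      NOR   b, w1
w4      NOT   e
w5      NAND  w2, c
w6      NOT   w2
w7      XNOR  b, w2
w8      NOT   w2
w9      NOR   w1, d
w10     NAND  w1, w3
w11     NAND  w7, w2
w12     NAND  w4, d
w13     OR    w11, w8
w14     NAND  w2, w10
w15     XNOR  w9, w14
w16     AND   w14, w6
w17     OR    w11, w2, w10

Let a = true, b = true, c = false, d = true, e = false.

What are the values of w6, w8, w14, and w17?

w1 = a XNOR b = true XNOR true = true
w2 = d XOR b = true XOR true = false
w3 = b NOR w1 = true NOR true = false
w6 = NOT w2 = NOT false = true
w7 = b XNOR w2 = true XNOR false = false
w8 = NOT w2 = NOT false = true
w10 = w1 NAND w3 = true NAND false = true
w11 = w7 NAND w2 = false NAND false = true
w14 = w2 NAND w10 = false NAND true = true
w17 = w11 OR w2 OR w10 = true OR false OR true = true

w6 = true; w8 = true; w14 = true; w17 = true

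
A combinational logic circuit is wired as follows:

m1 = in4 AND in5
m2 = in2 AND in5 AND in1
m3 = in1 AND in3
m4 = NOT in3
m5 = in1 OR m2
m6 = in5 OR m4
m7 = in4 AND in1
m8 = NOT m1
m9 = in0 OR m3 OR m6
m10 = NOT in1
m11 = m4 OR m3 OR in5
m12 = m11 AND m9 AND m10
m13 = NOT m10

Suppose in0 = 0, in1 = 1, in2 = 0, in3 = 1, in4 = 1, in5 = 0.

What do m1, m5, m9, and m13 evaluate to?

m1 = 0, m5 = 1, m9 = 1, m13 = 1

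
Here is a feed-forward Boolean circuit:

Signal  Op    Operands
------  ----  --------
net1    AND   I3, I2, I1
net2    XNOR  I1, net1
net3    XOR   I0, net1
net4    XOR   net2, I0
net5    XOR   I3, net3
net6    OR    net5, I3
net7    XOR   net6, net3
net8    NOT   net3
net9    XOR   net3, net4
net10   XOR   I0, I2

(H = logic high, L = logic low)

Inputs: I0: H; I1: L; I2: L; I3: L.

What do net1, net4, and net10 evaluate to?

net1 = I3 AND I2 AND I1 = L AND L AND L = L
net2 = I1 XNOR net1 = L XNOR L = H
net4 = net2 XOR I0 = H XOR H = L
net10 = I0 XOR I2 = H XOR L = H

net1 = L  net4 = L  net10 = H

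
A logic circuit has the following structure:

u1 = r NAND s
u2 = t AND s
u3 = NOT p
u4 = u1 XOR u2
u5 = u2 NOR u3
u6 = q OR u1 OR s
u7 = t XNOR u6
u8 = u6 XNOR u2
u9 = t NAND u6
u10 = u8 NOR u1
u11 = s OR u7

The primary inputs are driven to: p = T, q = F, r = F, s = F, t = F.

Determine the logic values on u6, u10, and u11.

u6 = T, u10 = F, u11 = F

u1 = r NAND s = F NAND F = T
u2 = t AND s = F AND F = F
u6 = q OR u1 OR s = F OR T OR F = T
u7 = t XNOR u6 = F XNOR T = F
u8 = u6 XNOR u2 = T XNOR F = F
u10 = u8 NOR u1 = F NOR T = F
u11 = s OR u7 = F OR F = F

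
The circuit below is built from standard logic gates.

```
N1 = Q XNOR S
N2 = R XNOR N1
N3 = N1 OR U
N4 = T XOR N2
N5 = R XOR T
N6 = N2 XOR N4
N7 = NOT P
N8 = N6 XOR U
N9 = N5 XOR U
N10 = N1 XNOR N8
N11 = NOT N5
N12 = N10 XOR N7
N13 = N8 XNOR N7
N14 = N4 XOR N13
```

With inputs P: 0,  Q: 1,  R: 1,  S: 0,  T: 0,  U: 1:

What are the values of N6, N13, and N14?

N6 = 0  N13 = 1  N14 = 1

N1 = Q XNOR S = 1 XNOR 0 = 0
N2 = R XNOR N1 = 1 XNOR 0 = 0
N4 = T XOR N2 = 0 XOR 0 = 0
N6 = N2 XOR N4 = 0 XOR 0 = 0
N7 = NOT P = NOT 0 = 1
N8 = N6 XOR U = 0 XOR 1 = 1
N13 = N8 XNOR N7 = 1 XNOR 1 = 1
N14 = N4 XOR N13 = 0 XOR 1 = 1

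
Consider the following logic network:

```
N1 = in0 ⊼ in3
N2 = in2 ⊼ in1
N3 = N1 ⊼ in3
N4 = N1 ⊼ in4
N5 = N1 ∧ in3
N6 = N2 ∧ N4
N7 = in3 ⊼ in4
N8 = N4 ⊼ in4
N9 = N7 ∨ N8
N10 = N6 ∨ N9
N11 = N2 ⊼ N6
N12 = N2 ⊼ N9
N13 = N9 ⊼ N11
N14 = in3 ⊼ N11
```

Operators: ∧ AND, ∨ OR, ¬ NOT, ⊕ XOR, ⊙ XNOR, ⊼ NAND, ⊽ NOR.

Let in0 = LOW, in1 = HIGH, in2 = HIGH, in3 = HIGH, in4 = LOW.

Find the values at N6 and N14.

N1 = in0 NAND in3 = LOW NAND HIGH = HIGH
N2 = in2 NAND in1 = HIGH NAND HIGH = LOW
N4 = N1 NAND in4 = HIGH NAND LOW = HIGH
N6 = N2 AND N4 = LOW AND HIGH = LOW
N11 = N2 NAND N6 = LOW NAND LOW = HIGH
N14 = in3 NAND N11 = HIGH NAND HIGH = LOW

N6 = LOW; N14 = LOW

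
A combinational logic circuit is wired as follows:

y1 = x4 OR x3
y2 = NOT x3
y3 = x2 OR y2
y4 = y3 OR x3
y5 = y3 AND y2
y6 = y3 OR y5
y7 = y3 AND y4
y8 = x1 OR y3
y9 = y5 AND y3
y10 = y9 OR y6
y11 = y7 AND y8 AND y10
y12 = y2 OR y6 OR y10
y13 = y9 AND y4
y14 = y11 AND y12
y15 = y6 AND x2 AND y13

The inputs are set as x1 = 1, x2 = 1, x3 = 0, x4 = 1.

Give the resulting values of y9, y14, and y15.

y9 = 1; y14 = 1; y15 = 1

y2 = NOT x3 = NOT 0 = 1
y3 = x2 OR y2 = 1 OR 1 = 1
y4 = y3 OR x3 = 1 OR 0 = 1
y5 = y3 AND y2 = 1 AND 1 = 1
y6 = y3 OR y5 = 1 OR 1 = 1
y7 = y3 AND y4 = 1 AND 1 = 1
y8 = x1 OR y3 = 1 OR 1 = 1
y9 = y5 AND y3 = 1 AND 1 = 1
y10 = y9 OR y6 = 1 OR 1 = 1
y11 = y7 AND y8 AND y10 = 1 AND 1 AND 1 = 1
y12 = y2 OR y6 OR y10 = 1 OR 1 OR 1 = 1
y13 = y9 AND y4 = 1 AND 1 = 1
y14 = y11 AND y12 = 1 AND 1 = 1
y15 = y6 AND x2 AND y13 = 1 AND 1 AND 1 = 1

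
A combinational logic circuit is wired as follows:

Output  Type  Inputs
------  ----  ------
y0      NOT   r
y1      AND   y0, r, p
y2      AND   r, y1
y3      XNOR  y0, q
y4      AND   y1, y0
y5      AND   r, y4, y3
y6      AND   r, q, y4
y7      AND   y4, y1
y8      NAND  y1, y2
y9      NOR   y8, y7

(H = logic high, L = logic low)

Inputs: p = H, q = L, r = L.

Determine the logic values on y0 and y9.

y0 = H, y9 = L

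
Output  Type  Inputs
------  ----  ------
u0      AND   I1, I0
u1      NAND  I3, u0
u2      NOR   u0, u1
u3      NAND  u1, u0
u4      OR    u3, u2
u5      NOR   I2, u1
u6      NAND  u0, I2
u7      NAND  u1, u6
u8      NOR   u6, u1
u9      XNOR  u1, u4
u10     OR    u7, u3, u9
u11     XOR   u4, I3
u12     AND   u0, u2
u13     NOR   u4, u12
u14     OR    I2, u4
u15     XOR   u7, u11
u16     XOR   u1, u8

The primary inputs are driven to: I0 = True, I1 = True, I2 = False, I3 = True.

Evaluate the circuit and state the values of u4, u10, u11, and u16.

u0 = I1 AND I0 = True AND True = True
u1 = I3 NAND u0 = True NAND True = False
u2 = u0 NOR u1 = True NOR False = False
u3 = u1 NAND u0 = False NAND True = True
u4 = u3 OR u2 = True OR False = True
u6 = u0 NAND I2 = True NAND False = True
u7 = u1 NAND u6 = False NAND True = True
u8 = u6 NOR u1 = True NOR False = False
u9 = u1 XNOR u4 = False XNOR True = False
u10 = u7 OR u3 OR u9 = True OR True OR False = True
u11 = u4 XOR I3 = True XOR True = False
u16 = u1 XOR u8 = False XOR False = False

u4 = True  u10 = True  u11 = False  u16 = False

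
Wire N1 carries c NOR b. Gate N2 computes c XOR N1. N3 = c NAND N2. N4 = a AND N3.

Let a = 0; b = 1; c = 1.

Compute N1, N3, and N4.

N1 = 0, N3 = 0, N4 = 0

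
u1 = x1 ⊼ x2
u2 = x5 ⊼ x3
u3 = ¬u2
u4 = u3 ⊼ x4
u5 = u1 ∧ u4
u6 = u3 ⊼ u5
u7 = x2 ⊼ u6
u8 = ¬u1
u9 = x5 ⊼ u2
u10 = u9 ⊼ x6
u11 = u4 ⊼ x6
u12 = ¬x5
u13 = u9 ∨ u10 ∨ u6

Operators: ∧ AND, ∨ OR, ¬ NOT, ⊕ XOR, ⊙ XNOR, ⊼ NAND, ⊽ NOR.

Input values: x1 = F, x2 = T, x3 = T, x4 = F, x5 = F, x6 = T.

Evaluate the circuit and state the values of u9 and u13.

u9 = T; u13 = T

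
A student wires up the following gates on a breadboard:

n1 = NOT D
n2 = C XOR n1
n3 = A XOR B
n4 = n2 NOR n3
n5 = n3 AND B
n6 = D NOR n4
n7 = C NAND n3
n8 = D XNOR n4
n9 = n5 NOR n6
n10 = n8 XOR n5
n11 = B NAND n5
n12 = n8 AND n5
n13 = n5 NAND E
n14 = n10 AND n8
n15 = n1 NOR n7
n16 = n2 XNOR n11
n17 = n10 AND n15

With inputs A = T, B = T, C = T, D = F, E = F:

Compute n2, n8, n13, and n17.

n2 = F, n8 = F, n13 = T, n17 = F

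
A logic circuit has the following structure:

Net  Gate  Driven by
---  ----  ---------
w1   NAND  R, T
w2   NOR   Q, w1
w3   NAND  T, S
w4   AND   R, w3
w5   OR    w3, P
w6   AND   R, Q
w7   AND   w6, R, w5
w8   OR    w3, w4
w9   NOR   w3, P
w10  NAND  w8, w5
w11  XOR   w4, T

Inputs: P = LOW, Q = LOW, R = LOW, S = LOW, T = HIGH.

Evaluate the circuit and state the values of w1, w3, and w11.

w1 = R NAND T = LOW NAND HIGH = HIGH
w3 = T NAND S = HIGH NAND LOW = HIGH
w4 = R AND w3 = LOW AND HIGH = LOW
w11 = w4 XOR T = LOW XOR HIGH = HIGH

w1 = HIGH  w3 = HIGH  w11 = HIGH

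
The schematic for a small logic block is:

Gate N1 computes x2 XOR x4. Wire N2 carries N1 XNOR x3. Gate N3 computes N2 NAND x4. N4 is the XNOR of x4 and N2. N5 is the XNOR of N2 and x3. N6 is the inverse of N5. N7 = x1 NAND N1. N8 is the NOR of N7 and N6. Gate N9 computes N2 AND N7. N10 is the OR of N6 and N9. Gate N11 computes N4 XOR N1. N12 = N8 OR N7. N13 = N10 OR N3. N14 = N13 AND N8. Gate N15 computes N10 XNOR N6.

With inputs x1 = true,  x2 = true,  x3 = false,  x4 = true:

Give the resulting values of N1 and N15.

N1 = x2 XOR x4 = true XOR true = false
N2 = N1 XNOR x3 = false XNOR false = true
N5 = N2 XNOR x3 = true XNOR false = false
N6 = NOT N5 = NOT false = true
N7 = x1 NAND N1 = true NAND false = true
N9 = N2 AND N7 = true AND true = true
N10 = N6 OR N9 = true OR true = true
N15 = N10 XNOR N6 = true XNOR true = true

N1 = false; N15 = true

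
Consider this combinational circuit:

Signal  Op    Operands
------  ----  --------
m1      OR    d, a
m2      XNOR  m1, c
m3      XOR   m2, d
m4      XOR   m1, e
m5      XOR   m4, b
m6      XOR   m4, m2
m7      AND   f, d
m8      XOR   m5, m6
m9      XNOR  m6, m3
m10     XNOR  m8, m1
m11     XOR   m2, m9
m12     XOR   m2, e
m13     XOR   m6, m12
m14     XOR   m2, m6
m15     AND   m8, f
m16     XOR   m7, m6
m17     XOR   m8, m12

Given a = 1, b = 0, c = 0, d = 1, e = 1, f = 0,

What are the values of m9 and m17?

m1 = d OR a = 1 OR 1 = 1
m2 = m1 XNOR c = 1 XNOR 0 = 0
m3 = m2 XOR d = 0 XOR 1 = 1
m4 = m1 XOR e = 1 XOR 1 = 0
m5 = m4 XOR b = 0 XOR 0 = 0
m6 = m4 XOR m2 = 0 XOR 0 = 0
m8 = m5 XOR m6 = 0 XOR 0 = 0
m9 = m6 XNOR m3 = 0 XNOR 1 = 0
m12 = m2 XOR e = 0 XOR 1 = 1
m17 = m8 XOR m12 = 0 XOR 1 = 1

m9 = 0; m17 = 1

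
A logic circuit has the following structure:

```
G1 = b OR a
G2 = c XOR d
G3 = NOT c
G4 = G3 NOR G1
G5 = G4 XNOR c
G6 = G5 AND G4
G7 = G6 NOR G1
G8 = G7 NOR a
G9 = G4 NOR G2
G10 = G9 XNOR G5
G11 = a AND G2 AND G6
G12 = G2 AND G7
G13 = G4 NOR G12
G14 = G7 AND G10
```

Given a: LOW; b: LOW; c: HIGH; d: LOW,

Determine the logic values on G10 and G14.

G1 = b OR a = LOW OR LOW = LOW
G2 = c XOR d = HIGH XOR LOW = HIGH
G3 = NOT c = NOT HIGH = LOW
G4 = G3 NOR G1 = LOW NOR LOW = HIGH
G5 = G4 XNOR c = HIGH XNOR HIGH = HIGH
G6 = G5 AND G4 = HIGH AND HIGH = HIGH
G7 = G6 NOR G1 = HIGH NOR LOW = LOW
G9 = G4 NOR G2 = HIGH NOR HIGH = LOW
G10 = G9 XNOR G5 = LOW XNOR HIGH = LOW
G14 = G7 AND G10 = LOW AND LOW = LOW

G10 = LOW  G14 = LOW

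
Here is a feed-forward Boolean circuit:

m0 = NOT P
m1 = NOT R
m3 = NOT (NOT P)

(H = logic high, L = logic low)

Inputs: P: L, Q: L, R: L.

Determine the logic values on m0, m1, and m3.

m0 = H, m1 = H, m3 = L

m0 = NOT L = H
m1 = NOT L = H
m3 = NOT (NOT L) = L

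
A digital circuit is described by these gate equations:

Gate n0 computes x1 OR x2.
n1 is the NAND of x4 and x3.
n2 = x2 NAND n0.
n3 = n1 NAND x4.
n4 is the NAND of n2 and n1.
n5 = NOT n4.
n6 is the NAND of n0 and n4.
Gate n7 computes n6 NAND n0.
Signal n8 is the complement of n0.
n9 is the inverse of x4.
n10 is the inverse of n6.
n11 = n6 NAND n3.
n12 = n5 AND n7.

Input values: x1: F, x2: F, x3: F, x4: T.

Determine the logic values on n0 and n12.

n0 = F; n12 = T

n0 = x1 OR x2 = F OR F = F
n1 = x4 NAND x3 = T NAND F = T
n2 = x2 NAND n0 = F NAND F = T
n4 = n2 NAND n1 = T NAND T = F
n5 = NOT n4 = NOT F = T
n6 = n0 NAND n4 = F NAND F = T
n7 = n6 NAND n0 = T NAND F = T
n12 = n5 AND n7 = T AND T = T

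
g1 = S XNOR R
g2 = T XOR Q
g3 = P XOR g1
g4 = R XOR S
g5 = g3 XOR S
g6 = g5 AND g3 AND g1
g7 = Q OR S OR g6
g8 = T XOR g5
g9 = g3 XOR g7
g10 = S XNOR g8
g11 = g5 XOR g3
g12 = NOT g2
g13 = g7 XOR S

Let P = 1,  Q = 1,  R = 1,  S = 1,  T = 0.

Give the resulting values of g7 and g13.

g1 = S XNOR R = 1 XNOR 1 = 1
g3 = P XOR g1 = 1 XOR 1 = 0
g5 = g3 XOR S = 0 XOR 1 = 1
g6 = g5 AND g3 AND g1 = 1 AND 0 AND 1 = 0
g7 = Q OR S OR g6 = 1 OR 1 OR 0 = 1
g13 = g7 XOR S = 1 XOR 1 = 0

g7 = 1, g13 = 0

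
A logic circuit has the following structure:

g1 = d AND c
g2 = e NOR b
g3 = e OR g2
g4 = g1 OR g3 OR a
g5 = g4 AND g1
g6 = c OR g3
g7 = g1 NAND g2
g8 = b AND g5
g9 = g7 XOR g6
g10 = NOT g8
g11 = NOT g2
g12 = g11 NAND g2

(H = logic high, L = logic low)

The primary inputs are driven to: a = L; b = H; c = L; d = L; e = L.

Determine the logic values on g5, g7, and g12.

g5 = L, g7 = H, g12 = H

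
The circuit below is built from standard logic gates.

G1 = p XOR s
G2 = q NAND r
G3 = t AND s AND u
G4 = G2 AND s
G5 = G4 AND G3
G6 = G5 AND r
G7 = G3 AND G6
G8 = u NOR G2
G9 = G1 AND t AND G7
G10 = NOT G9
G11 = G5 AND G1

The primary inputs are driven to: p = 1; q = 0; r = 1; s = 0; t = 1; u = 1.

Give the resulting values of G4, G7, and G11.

G4 = 0; G7 = 0; G11 = 0

G1 = p XOR s = 1 XOR 0 = 1
G2 = q NAND r = 0 NAND 1 = 1
G3 = t AND s AND u = 1 AND 0 AND 1 = 0
G4 = G2 AND s = 1 AND 0 = 0
G5 = G4 AND G3 = 0 AND 0 = 0
G6 = G5 AND r = 0 AND 1 = 0
G7 = G3 AND G6 = 0 AND 0 = 0
G11 = G5 AND G1 = 0 AND 1 = 0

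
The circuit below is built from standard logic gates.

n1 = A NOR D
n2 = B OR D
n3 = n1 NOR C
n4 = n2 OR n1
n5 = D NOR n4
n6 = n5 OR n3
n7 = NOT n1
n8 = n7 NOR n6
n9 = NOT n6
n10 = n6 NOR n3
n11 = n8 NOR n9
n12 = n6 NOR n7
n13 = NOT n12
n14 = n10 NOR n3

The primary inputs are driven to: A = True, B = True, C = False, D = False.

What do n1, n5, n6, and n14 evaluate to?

n1 = False  n5 = False  n6 = True  n14 = False

n1 = A NOR D = True NOR False = False
n2 = B OR D = True OR False = True
n3 = n1 NOR C = False NOR False = True
n4 = n2 OR n1 = True OR False = True
n5 = D NOR n4 = False NOR True = False
n6 = n5 OR n3 = False OR True = True
n10 = n6 NOR n3 = True NOR True = False
n14 = n10 NOR n3 = False NOR True = False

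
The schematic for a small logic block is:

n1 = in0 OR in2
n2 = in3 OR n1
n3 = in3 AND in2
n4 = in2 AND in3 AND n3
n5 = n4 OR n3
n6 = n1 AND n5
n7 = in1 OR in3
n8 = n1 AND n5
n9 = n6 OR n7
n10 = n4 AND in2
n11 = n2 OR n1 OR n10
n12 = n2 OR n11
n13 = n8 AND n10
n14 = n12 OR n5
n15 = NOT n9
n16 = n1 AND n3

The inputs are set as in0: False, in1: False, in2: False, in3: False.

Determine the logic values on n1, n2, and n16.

n1 = False, n2 = False, n16 = False

n1 = in0 OR in2 = False OR False = False
n2 = in3 OR n1 = False OR False = False
n3 = in3 AND in2 = False AND False = False
n16 = n1 AND n3 = False AND False = False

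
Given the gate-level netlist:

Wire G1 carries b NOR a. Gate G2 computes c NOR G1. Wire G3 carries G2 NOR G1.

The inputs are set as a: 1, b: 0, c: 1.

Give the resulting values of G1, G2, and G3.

G1 = 0  G2 = 0  G3 = 1

G1 = b NOR a = 0 NOR 1 = 0
G2 = c NOR G1 = 1 NOR 0 = 0
G3 = G2 NOR G1 = 0 NOR 0 = 1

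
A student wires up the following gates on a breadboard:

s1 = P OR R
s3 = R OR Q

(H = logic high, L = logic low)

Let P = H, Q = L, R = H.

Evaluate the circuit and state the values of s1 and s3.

s1 = H; s3 = H

s1 = H OR H = H
s3 = H OR L = H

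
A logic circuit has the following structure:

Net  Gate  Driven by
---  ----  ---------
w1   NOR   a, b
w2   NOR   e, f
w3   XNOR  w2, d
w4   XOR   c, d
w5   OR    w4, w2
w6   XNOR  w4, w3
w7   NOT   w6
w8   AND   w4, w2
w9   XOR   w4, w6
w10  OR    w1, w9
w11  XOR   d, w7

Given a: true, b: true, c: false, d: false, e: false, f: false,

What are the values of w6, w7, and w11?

w6 = true, w7 = false, w11 = false

w2 = e NOR f = false NOR false = true
w3 = w2 XNOR d = true XNOR false = false
w4 = c XOR d = false XOR false = false
w6 = w4 XNOR w3 = false XNOR false = true
w7 = NOT w6 = NOT true = false
w11 = d XOR w7 = false XOR false = false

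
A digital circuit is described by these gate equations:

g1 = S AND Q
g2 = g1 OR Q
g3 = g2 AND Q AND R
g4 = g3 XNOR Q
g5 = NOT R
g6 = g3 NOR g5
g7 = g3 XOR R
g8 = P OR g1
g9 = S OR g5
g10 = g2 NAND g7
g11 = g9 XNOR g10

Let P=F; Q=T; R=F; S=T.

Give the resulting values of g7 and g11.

g7 = F, g11 = T

g1 = S AND Q = T AND T = T
g2 = g1 OR Q = T OR T = T
g3 = g2 AND Q AND R = T AND T AND F = F
g5 = NOT R = NOT F = T
g7 = g3 XOR R = F XOR F = F
g9 = S OR g5 = T OR T = T
g10 = g2 NAND g7 = T NAND F = T
g11 = g9 XNOR g10 = T XNOR T = T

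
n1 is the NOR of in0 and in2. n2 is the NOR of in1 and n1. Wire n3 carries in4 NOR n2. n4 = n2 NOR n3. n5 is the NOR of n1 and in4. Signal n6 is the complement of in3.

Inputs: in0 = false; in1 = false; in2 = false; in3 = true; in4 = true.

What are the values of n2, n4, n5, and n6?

n1 = in0 NOR in2 = false NOR false = true
n2 = in1 NOR n1 = false NOR true = false
n3 = in4 NOR n2 = true NOR false = false
n4 = n2 NOR n3 = false NOR false = true
n5 = n1 NOR in4 = true NOR true = false
n6 = NOT in3 = NOT true = false

n2 = false  n4 = true  n5 = false  n6 = false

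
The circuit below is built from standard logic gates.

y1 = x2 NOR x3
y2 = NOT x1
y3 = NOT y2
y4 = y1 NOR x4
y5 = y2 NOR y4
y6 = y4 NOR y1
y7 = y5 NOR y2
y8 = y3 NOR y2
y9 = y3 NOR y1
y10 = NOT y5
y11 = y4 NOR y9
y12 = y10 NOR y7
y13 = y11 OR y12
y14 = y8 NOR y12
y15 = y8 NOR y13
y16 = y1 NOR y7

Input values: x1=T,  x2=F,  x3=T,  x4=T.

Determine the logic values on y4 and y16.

y4 = F; y16 = T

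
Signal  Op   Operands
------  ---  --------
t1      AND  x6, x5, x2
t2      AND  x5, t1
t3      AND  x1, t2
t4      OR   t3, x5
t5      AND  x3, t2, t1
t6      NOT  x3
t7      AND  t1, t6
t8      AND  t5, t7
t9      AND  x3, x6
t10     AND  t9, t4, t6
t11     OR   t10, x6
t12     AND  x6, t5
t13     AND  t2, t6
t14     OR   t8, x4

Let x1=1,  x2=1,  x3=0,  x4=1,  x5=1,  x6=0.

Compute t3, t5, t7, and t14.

t3 = 0  t5 = 0  t7 = 0  t14 = 1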